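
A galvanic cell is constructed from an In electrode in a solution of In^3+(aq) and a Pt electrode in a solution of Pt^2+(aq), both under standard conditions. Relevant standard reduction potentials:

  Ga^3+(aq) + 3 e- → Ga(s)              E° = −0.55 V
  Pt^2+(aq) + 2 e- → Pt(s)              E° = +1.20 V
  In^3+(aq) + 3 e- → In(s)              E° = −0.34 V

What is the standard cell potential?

+1.54 V

Of the two couples in this cell, the one with the more positive reduction potential is reduced at the cathode: here that is Pt²⁺/Pt (+1.20 V); In³⁺/In (−0.34 V) is the anode.
E°cell = E°(cathode) − E°(anode) = +1.20 − (−0.34) = +1.54 V.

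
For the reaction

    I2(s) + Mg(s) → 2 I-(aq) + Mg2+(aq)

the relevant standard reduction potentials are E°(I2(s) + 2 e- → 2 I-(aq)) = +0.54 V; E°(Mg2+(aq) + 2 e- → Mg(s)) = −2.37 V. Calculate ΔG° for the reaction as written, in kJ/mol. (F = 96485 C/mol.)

−562 kJ/mol

In the reaction as written I2(s) is reduced, so the I₂/I⁻ couple is the cathode and Mg²⁺/Mg is the anode.
E°cell = +0.54 − (−2.37) = +2.91 V; balancing electrons gives n = 2.
ΔG° = −nFE°cell = −(2)(96485)(+2.91) J/mol = −562 kJ/mol.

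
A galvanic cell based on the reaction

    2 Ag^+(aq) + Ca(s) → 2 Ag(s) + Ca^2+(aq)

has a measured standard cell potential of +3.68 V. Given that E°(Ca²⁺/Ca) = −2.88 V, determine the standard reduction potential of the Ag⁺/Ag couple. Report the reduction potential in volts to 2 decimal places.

In the reaction as written the Ag⁺/Ag couple is reduced (cathode) and Ca²⁺/Ca is oxidized (anode), so E°cell = E°(Ag⁺/Ag) − E°(Ca²⁺/Ca).
E°(Ag⁺/Ag) = E°cell + E°(anode) = +3.68 + (−2.88) = +0.80 V.

+0.80 V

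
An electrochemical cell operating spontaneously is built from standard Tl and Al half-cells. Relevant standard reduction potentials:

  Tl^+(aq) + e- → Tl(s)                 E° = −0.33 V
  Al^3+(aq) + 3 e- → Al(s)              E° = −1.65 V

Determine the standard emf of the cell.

The Tl⁺/Tl couple has the higher E°, so Tl ion is reduced (cathode) and Al is oxidized (anode).
E°cell = E°(cathode) − E°(anode) = −0.33 − (−1.65) = +1.32 V.

+1.32 V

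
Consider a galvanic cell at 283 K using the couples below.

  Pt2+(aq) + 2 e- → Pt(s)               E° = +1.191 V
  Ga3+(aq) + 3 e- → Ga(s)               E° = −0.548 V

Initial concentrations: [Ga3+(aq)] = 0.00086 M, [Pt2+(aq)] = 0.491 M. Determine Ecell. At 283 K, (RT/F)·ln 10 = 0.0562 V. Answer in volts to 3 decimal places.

+1.788 V

Since E°(Pt²⁺/Pt) > E°(Ga³⁺/Ga), Pt²⁺/Pt serves as the cathode.
E°cell = +1.191 − (−0.548) = +1.739 V, with n = 6 electrons transferred.
The balanced reaction is 3 Pt2+(aq) + 2 Ga(s) → 3 Pt(s) + 2 Ga3+(aq), so Q = [Ga3+(aq)]^2 / [Pt2+(aq)]^3 = 6.25×10^−6 and log Q = −5.204.
E = E° − (0.0562/n)·log Q = +1.739 − (0.0562/6)(−5.204) = +1.788 V.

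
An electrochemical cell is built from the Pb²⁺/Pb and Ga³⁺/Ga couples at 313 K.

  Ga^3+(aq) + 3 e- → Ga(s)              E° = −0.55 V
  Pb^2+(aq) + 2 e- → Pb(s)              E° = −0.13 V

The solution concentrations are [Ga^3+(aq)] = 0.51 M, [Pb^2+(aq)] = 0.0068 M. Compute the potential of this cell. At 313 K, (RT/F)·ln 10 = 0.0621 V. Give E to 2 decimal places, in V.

+0.36 V

The Pb²⁺/Pb couple has the more positive E°, so it is the cathode; Ga³⁺/Ga is the anode.
The standard potential is −0.13 − (−0.55) = +0.42 V and the balanced reaction transfers n = 6 electrons.
Balancing gives 3 Pb^2+(aq) + 2 Ga(s) → 3 Pb(s) + 2 Ga^3+(aq); hence Q = [Ga^3+(aq)]^2 / [Pb^2+(aq)]^3 = 8.27×10^5 (log Q = 5.918).
Applying E = E° − (RT ln10/nF)·log Q gives +0.42 − (0.0621/6)(5.918) = +0.36 V.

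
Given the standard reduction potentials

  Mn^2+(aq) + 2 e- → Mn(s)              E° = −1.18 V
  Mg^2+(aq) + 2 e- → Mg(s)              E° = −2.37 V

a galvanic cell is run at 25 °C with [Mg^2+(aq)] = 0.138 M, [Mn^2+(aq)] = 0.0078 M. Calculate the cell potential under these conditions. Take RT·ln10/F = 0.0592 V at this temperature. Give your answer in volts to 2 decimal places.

Since E°(Mn²⁺/Mn) > E°(Mg²⁺/Mg), Mn²⁺/Mn serves as the cathode.
E°cell = E°cat − E°an = −1.18 − (−2.37) = +1.19 V; n = 2.
For the overall reaction Mn^2+(aq) + Mg(s) → Mn(s) + Mg^2+(aq), Q = [Mg^2+(aq)] / [Mn^2+(aq)] = 17.7, giving log Q = 1.248.
E = E° − (0.0592/n)·log Q = +1.19 − (0.0592/2)(1.248) = +1.15 V.

+1.15 V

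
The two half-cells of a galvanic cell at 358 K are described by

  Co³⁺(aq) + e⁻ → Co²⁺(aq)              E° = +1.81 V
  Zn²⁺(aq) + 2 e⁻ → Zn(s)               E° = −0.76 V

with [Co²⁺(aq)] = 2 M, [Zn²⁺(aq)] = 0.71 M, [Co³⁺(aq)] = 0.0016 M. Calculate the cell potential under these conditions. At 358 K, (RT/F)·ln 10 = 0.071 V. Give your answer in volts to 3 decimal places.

Since E°(Co³⁺/Co²⁺) > E°(Zn²⁺/Zn), Co³⁺/Co²⁺ serves as the cathode.
E°cell = E°cat − E°an = +1.81 − (−0.76) = +2.57 V; n = 2.
For the overall reaction 2 Co³⁺(aq) + Zn(s) → 2 Co²⁺(aq) + Zn²⁺(aq), Q = ([Co²⁺(aq)]^2·[Zn²⁺(aq)]) / [Co³⁺(aq)]^2 = 1.11×10^6, giving log Q = 6.045.
E = E° − (0.071/n)·log Q = +2.57 − (0.071/2)(6.045) = +2.355 V.

+2.355 V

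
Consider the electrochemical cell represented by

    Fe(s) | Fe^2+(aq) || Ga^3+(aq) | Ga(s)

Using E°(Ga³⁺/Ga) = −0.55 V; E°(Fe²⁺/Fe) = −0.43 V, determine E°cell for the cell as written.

−0.12 V

By convention the left-hand electrode in cell notation is the anode (oxidation) and the right-hand electrode is the cathode (reduction).
E°cell = E°(right) − E°(left) = −0.55 − (−0.43) = −0.12 V.
The negative sign shows that, as written, the cell would require an external voltage to drive the reaction.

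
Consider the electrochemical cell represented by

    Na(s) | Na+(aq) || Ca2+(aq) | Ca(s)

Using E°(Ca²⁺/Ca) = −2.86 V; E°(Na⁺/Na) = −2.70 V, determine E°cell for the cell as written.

By convention the left-hand electrode in cell notation is the anode (oxidation) and the right-hand electrode is the cathode (reduction).
E°cell = E°(right) − E°(left) = −2.86 − (−2.70) = −0.16 V.
The negative sign shows that, as written, the cell would require an external voltage to drive the reaction.

−0.16 V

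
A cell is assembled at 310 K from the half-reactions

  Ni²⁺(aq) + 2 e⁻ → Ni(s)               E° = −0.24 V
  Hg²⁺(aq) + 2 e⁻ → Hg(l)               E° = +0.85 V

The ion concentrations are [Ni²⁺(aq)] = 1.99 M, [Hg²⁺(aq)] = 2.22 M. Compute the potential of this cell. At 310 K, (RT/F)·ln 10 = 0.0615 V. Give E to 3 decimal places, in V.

+1.091 V

Since E°(Hg²⁺/Hg) > E°(Ni²⁺/Ni), Hg²⁺/Hg serves as the cathode.
E°cell = E°cat − E°an = +0.85 − (−0.24) = +1.09 V; n = 2.
Balancing gives Hg²⁺(aq) + Ni(s) → Hg(l) + Ni²⁺(aq); hence Q = [Ni²⁺(aq)] / [Hg²⁺(aq)] = 0.896 (log Q = −0.047).
E = E° − (0.0615/n)·log Q = +1.09 − (0.0615/2)(−0.047) = +1.091 V.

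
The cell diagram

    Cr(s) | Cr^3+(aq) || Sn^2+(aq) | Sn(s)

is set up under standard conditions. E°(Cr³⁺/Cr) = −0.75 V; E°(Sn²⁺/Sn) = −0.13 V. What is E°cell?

+0.62 V

By convention the left-hand electrode in cell notation is the anode (oxidation) and the right-hand electrode is the cathode (reduction).
E°cell = E°(right) − E°(left) = −0.13 − (−0.75) = +0.62 V.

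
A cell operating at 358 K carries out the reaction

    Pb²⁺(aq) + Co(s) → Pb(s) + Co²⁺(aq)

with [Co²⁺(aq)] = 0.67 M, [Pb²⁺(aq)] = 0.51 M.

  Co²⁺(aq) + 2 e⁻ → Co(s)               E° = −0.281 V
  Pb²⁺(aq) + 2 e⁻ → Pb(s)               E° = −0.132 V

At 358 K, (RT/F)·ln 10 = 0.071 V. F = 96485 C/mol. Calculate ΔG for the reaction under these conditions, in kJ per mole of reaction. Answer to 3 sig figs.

−27.9 kJ/mol

The standard cell potential is −0.132 − (−0.281) = +0.149 V, with n = 2 electrons in the balanced equation.
Here Q = [Co²⁺(aq)] / [Pb²⁺(aq)] = 1.31 (log Q = 0.119), giving E = +0.149 − (0.071/2)·(0.119) = +0.1448 V.
ΔG = −nFE = −(2)(96485)(+0.1448) J/mol = −27.9 kJ/mol.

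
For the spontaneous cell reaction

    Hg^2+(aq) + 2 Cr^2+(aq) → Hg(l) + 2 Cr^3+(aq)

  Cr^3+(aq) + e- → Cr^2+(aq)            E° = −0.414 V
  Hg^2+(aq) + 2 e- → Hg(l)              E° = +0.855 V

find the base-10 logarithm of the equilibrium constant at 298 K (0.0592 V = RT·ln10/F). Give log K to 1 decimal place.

log K = 42.9

The Hg²⁺/Hg couple is reduced (cathode); E°cell = +0.855 − (−0.414) = +1.269 V with n = 2.
At equilibrium E = 0, so log K = nE°cell / 0.0592 = (2)(+1.269) / 0.0592 = 42.9.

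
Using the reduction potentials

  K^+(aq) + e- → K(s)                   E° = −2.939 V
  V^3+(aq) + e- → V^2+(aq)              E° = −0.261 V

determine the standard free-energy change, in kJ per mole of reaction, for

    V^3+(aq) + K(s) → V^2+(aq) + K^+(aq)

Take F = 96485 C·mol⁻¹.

−258 kJ/mol

In the reaction as written V^3+(aq) is reduced, so the V³⁺/V²⁺ couple is the cathode and K⁺/K is the anode.
E°cell = −0.261 − (−2.939) = +2.678 V; balancing electrons gives n = 1.
ΔG° = −nFE°cell = −(1)(96485)(+2.678) J/mol = −258 kJ/mol.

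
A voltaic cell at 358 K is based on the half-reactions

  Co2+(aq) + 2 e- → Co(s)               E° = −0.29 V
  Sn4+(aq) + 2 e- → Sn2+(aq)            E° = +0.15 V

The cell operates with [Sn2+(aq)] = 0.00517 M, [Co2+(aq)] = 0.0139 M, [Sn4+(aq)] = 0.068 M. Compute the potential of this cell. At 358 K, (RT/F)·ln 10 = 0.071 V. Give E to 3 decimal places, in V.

+0.546 V

Since E°(Sn⁴⁺/Sn²⁺) > E°(Co²⁺/Co), Sn⁴⁺/Sn²⁺ serves as the cathode.
E°cell = E°cat − E°an = +0.15 − (−0.29) = +0.44 V; n = 2.
Balancing gives Sn4+(aq) + Co(s) → Sn2+(aq) + Co2+(aq); hence Q = ([Sn2+(aq)]·[Co2+(aq)]) / [Sn4+(aq)] = 0.00106 (log Q = −2.976).
E = E° − (0.071/n)·log Q = +0.44 − (0.071/2)(−2.976) = +0.546 V.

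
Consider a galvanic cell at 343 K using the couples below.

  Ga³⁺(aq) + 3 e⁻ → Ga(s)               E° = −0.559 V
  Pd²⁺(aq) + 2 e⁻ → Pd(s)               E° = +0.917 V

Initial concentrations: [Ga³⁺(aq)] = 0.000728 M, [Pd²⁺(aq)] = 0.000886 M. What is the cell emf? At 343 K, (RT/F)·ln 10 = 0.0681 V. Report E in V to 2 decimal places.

Since E°(Pd²⁺/Pd) > E°(Ga³⁺/Ga), Pd²⁺/Pd serves as the cathode.
The standard potential is +0.917 − (−0.559) = +1.476 V and the balanced reaction transfers n = 6 electrons.
Balancing gives 3 Pd²⁺(aq) + 2 Ga(s) → 3 Pd(s) + 2 Ga³⁺(aq); hence Q = [Ga³⁺(aq)]^2 / [Pd²⁺(aq)]^3 = 762 (log Q = 2.882).
E = E° − (0.0681/n)·log Q = +1.476 − (0.0681/6)(2.882) = +1.44 V.

+1.44 V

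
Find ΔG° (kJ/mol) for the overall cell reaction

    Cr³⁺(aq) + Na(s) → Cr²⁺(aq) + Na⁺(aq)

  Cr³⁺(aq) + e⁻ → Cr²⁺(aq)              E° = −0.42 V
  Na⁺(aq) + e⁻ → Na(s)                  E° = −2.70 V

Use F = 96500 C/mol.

−220 kJ/mol

In the reaction as written Cr³⁺(aq) is reduced, so the Cr³⁺/Cr²⁺ couple is the cathode and Na⁺/Na is the anode.
E°cell = −0.42 − (−2.70) = +2.28 V; balancing electrons gives n = 1.
ΔG° = −nFE°cell = −(1)(96500)(+2.28) J/mol = −220 kJ/mol.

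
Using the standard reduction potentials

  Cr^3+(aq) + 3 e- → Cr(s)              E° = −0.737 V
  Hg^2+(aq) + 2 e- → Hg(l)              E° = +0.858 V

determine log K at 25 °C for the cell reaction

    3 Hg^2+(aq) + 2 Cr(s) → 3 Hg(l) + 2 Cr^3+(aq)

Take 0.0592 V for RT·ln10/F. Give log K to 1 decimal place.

The Hg²⁺/Hg couple is reduced (cathode); E°cell = +0.858 − (−0.737) = +1.595 V with n = 6.
At equilibrium E = 0, so log K = nE°cell / 0.0592 = (6)(+1.595) / 0.0592 = 161.7.

log K = 161.7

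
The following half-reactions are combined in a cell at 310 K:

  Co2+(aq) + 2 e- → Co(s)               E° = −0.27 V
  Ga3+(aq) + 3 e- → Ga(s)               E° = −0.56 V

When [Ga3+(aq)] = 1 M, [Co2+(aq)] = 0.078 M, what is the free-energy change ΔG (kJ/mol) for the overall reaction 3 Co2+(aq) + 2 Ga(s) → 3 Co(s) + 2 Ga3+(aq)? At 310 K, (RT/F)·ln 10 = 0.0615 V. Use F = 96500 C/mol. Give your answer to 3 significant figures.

−148 kJ/mol

E°cell = −0.27 − (−0.56) = +0.29 V; the balanced reaction transfers n = 6 electrons.
Here Q = [Ga3+(aq)]^2 / [Co2+(aq)]^3 = 2.11×10^3 (log Q = 3.324), giving E = +0.29 − (0.0615/6)·(3.324) = +0.2559 V.
ΔG = −nFE = −(6)(96500)(+0.2559) J/mol = −148 kJ/mol.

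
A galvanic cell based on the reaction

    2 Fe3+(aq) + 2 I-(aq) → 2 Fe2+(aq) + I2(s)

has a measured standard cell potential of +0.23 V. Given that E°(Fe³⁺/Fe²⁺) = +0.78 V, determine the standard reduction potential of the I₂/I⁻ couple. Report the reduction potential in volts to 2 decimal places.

In the reaction as written the Fe³⁺/Fe²⁺ couple is reduced (cathode) and I₂/I⁻ is oxidized (anode), so E°cell = E°(Fe³⁺/Fe²⁺) − E°(I₂/I⁻).
E°(I₂/I⁻) = E°(cathode) − E°cell = +0.78 − (+0.23) = +0.55 V.

+0.55 V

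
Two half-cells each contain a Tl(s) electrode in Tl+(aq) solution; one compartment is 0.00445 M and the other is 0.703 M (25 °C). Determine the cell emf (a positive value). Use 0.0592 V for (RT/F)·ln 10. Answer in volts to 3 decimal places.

0.130 V

For a concentration cell E°cell = 0, since both electrodes use the same couple.
The compartment with the higher Tl+(aq) concentration (0.703 M) acts as the cathode; ions are reduced there and produced at the dilute (0.00445 M) anode.
With n = 1, Ecell = −(0.0592/1)·log([dilute]/[conc]) = −(0.0592/1)·log(0.00445/0.703) = +0.130 V.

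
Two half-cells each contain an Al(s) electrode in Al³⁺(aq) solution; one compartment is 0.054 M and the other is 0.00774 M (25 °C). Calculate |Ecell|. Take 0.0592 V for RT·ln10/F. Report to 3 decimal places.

For a concentration cell E°cell = 0, since both electrodes use the same couple.
The compartment with the higher Al³⁺(aq) concentration (0.054 M) acts as the cathode; ions are reduced there and produced at the dilute (0.00774 M) anode.
With n = 3, Ecell = −(0.0592/3)·log([dilute]/[conc]) = −(0.0592/3)·log(0.00774/0.054) = +0.017 V.

0.017 V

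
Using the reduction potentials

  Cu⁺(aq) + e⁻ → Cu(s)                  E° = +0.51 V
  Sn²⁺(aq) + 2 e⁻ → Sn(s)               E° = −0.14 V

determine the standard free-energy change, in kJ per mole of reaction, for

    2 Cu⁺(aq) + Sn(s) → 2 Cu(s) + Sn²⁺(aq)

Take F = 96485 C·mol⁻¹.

In the reaction as written Cu⁺(aq) is reduced, so the Cu⁺/Cu couple is the cathode and Sn²⁺/Sn is the anode.
E°cell = +0.51 − (−0.14) = +0.65 V; balancing electrons gives n = 2.
ΔG° = −nFE°cell = −(2)(96485)(+0.65) J/mol = −125 kJ/mol.

−125 kJ/mol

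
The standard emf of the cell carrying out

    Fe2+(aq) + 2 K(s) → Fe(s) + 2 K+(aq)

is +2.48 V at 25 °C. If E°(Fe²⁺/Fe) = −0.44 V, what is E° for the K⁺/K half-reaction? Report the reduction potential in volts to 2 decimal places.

In the reaction as written the Fe²⁺/Fe couple is reduced (cathode) and K⁺/K is oxidized (anode), so E°cell = E°(Fe²⁺/Fe) − E°(K⁺/K).
E°(K⁺/K) = E°(cathode) − E°cell = −0.44 − (+2.48) = −2.92 V.

−2.92 V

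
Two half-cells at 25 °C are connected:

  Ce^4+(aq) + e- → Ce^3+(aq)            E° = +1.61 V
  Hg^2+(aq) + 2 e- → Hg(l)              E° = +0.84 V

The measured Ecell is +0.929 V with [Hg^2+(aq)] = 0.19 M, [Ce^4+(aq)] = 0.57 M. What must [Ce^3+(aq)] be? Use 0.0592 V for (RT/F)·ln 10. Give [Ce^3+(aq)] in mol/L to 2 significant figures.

0.0027 M

The Ce⁴⁺/Ce³⁺ couple has the larger reduction potential, so it is the cathode: E°cell = +1.61 − (+0.84) = +0.77 V and n = 2.
From the Nernst equation, log Q = n(E° − E)/0.0592 = 2·(+0.77 − (+0.929))/0.0592 = −5.372.
The balanced reaction is 2 Ce^4+(aq) + Hg(l) → 2 Ce^3+(aq) + Hg^2+(aq), so Q = ([Ce^3+(aq)]^2·[Hg^2+(aq)]) / [Ce^4+(aq)]^2.
Solving for the unknown gives log [Ce^3+(aq)] = −2.570, so [Ce^3+(aq)] ≈ 0.0027 M.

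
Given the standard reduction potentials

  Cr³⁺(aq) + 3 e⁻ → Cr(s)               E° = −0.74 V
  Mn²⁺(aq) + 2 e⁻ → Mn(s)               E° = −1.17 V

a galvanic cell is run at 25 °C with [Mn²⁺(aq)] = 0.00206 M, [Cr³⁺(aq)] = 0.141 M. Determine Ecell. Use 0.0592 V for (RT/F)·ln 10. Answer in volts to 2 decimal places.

+0.49 V

Since E°(Cr³⁺/Cr) > E°(Mn²⁺/Mn), Cr³⁺/Cr serves as the cathode.
The standard potential is −0.74 − (−1.17) = +0.43 V and the balanced reaction transfers n = 6 electrons.
Balancing gives 2 Cr³⁺(aq) + 3 Mn(s) → 2 Cr(s) + 3 Mn²⁺(aq); hence Q = [Mn²⁺(aq)]^3 / [Cr³⁺(aq)]^2 = 4.4×10^−7 (log Q = −6.357).
By the Nernst equation, E = +0.43 − (0.0592/6)·(−6.357) = +0.49 V.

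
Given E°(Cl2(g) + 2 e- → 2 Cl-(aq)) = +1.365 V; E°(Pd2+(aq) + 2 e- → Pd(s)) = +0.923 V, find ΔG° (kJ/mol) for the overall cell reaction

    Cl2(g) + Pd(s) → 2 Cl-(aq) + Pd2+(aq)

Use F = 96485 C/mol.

−85.3 kJ/mol

In the reaction as written Cl2(g) is reduced, so the Cl₂/Cl⁻ couple is the cathode and Pd²⁺/Pd is the anode.
E°cell = +1.365 − (+0.923) = +0.442 V; balancing electrons gives n = 2.
ΔG° = −nFE°cell = −(2)(96485)(+0.442) J/mol = −85.3 kJ/mol.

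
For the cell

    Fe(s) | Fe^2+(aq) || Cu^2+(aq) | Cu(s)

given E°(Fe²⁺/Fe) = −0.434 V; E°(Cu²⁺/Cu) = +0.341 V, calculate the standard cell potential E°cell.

By convention the left-hand electrode in cell notation is the anode (oxidation) and the right-hand electrode is the cathode (reduction).
E°cell = E°(right) − E°(left) = +0.341 − (−0.434) = +0.775 V.

+0.775 V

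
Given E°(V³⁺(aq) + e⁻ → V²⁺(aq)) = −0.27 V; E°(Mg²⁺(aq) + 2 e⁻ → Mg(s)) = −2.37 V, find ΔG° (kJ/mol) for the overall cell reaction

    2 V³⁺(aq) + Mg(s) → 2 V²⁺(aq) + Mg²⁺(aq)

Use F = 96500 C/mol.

−405 kJ/mol

In the reaction as written V³⁺(aq) is reduced, so the V³⁺/V²⁺ couple is the cathode and Mg²⁺/Mg is the anode.
E°cell = −0.27 − (−2.37) = +2.10 V; balancing electrons gives n = 2.
ΔG° = −nFE°cell = −(2)(96500)(+2.10) J/mol = −405 kJ/mol.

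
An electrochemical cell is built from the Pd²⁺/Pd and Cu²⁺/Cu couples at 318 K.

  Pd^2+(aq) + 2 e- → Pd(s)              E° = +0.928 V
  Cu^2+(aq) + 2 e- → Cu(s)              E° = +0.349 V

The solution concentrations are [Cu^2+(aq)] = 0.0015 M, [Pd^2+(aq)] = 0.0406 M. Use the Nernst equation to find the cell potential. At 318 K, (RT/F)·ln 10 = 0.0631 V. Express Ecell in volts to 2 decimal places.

+0.62 V

The Pd²⁺/Pd couple has the more positive E°, so it is the cathode; Cu²⁺/Cu is the anode.
E°cell = E°cat − E°an = +0.928 − (+0.349) = +0.579 V; n = 2.
Balancing gives Pd^2+(aq) + Cu(s) → Pd(s) + Cu^2+(aq); hence Q = [Cu^2+(aq)] / [Pd^2+(aq)] = 0.0369 (log Q = −1.432).
By the Nernst equation, E = +0.579 − (0.0631/2)·(−1.432) = +0.62 V.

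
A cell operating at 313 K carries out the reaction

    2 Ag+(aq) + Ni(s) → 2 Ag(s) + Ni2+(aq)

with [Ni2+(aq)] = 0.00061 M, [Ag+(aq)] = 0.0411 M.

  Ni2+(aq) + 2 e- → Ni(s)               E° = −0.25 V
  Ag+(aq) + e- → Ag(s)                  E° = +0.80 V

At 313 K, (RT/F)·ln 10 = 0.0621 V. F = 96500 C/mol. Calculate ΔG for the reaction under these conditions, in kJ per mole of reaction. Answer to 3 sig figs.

−205 kJ/mol

E°cell = +0.80 − (−0.25) = +1.05 V; the balanced reaction transfers n = 2 electrons.
Q = [Ni2+(aq)] / [Ag+(aq)]^2 = 0.361, so log Q = −0.442 and E = +1.05 − (0.0621/2)(−0.442) = +1.0637 V.
ΔG = −nFE = −(2)(96500)(+1.0637) J/mol = −205 kJ/mol.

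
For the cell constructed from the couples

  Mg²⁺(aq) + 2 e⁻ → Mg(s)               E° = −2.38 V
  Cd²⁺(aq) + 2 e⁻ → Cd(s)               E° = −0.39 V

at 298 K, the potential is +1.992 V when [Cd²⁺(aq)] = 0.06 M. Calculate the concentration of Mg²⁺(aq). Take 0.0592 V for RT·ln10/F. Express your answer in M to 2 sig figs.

0.051 M

Cd²⁺/Cd is the cathode (higher E°); E°cell = −0.39 − (−2.38) = +1.99 V with n = 2.
From the Nernst equation, log Q = n(E° − E)/0.0592 = 2·(+1.99 − (+1.992))/0.0592 = −0.068.
Balancing electrons gives Cd²⁺(aq) + Mg(s) → Cd(s) + Mg²⁺(aq); thus Q = [Mg²⁺(aq)] / [Cd²⁺(aq)].
Solving for the unknown gives log [Mg²⁺(aq)] = −1.290, so [Mg²⁺(aq)] ≈ 0.051 M.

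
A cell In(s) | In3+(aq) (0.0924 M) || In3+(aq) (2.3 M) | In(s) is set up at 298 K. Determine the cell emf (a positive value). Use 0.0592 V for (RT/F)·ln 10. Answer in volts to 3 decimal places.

0.028 V

For a concentration cell E°cell = 0, since both electrodes use the same couple.
The compartment with the higher In3+(aq) concentration (2.3 M) acts as the cathode; ions are reduced there and produced at the dilute (0.0924 M) anode.
With n = 3, Ecell = −(0.0592/3)·log([dilute]/[conc]) = −(0.0592/3)·log(0.0924/2.3) = +0.028 V.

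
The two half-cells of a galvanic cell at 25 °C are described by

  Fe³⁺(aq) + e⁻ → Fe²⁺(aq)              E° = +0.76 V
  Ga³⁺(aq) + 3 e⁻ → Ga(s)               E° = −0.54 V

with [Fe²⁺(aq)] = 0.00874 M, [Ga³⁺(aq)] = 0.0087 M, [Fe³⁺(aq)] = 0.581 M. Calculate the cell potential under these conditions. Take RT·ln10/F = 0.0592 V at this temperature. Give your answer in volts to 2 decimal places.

+1.45 V

The Fe³⁺/Fe²⁺ couple has the more positive E°, so it is the cathode; Ga³⁺/Ga is the anode.
The standard potential is +0.76 − (−0.54) = +1.30 V and the balanced reaction transfers n = 3 electrons.
For the overall reaction 3 Fe³⁺(aq) + Ga(s) → 3 Fe²⁺(aq) + Ga³⁺(aq), Q = ([Fe²⁺(aq)]^3·[Ga³⁺(aq)]) / [Fe³⁺(aq)]^3 = 2.96×10^−8, giving log Q = −7.528.
Applying E = E° − (RT ln10/nF)·log Q gives +1.30 − (0.0592/3)(−7.528) = +1.45 V.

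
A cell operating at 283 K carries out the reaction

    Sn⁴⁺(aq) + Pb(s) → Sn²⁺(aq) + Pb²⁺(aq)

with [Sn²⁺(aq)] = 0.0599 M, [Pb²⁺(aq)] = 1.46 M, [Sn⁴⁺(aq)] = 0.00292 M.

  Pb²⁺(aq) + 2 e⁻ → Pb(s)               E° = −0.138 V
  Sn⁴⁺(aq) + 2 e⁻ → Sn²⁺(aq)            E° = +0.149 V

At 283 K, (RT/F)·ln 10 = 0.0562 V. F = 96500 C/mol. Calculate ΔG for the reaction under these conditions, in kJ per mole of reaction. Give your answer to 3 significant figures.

−47.4 kJ/mol

The standard cell potential is +0.149 − (−0.138) = +0.287 V, with n = 2 electrons in the balanced equation.
Q = ([Sn²⁺(aq)]·[Pb²⁺(aq)]) / [Sn⁴⁺(aq)] = 30, so log Q = 1.476 and E = +0.287 − (0.0562/2)(1.476) = +0.2455 V.
ΔG = −nFE = −(2)(96500)(+0.2455) J/mol = −47.4 kJ/mol.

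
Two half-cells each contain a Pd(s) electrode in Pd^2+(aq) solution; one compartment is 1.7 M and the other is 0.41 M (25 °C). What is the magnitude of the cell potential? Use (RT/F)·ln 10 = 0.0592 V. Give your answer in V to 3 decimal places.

0.018 V

For a concentration cell E°cell = 0, since both electrodes use the same couple.
The compartment with the higher Pd^2+(aq) concentration (1.7 M) acts as the cathode; ions are reduced there and produced at the dilute (0.41 M) anode.
With n = 2, Ecell = −(0.0592/2)·log([dilute]/[conc]) = −(0.0592/2)·log(0.41/1.7) = +0.018 V.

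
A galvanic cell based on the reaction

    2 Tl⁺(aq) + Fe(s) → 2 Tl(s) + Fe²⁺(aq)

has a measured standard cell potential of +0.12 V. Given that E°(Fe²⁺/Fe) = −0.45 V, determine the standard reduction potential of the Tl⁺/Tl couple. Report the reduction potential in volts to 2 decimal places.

−0.33 V

In the reaction as written the Tl⁺/Tl couple is reduced (cathode) and Fe²⁺/Fe is oxidized (anode), so E°cell = E°(Tl⁺/Tl) − E°(Fe²⁺/Fe).
E°(Tl⁺/Tl) = E°cell + E°(anode) = +0.12 + (−0.45) = −0.33 V.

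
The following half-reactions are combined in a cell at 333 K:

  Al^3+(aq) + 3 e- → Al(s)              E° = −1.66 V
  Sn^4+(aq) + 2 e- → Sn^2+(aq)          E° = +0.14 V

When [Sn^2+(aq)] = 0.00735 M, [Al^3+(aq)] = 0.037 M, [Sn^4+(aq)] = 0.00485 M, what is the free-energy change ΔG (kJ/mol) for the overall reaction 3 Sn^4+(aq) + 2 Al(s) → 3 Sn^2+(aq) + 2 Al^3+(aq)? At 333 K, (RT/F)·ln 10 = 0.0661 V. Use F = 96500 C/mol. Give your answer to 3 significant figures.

−1060 kJ/mol

With Sn⁴⁺/Sn²⁺ reduced at the cathode, E°cell = +0.14 − (−1.66) = +1.80 V and n = 6.
Here Q = ([Sn^2+(aq)]^3·[Al^3+(aq)]^2) / [Sn^4+(aq)]^3 = 0.00476 (log Q = −2.322), giving E = +1.80 − (0.0661/6)·(−2.322) = +1.8256 V.
Then ΔG = −nFE = −6 × 96500 × +1.8256 J/mol = −1060 kJ/mol.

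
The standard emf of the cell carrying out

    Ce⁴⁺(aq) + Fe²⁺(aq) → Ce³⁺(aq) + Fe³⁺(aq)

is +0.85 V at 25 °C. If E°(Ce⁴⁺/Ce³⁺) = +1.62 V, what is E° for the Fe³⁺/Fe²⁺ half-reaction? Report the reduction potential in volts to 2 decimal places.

In the reaction as written the Ce⁴⁺/Ce³⁺ couple is reduced (cathode) and Fe³⁺/Fe²⁺ is oxidized (anode), so E°cell = E°(Ce⁴⁺/Ce³⁺) − E°(Fe³⁺/Fe²⁺).
E°(Fe³⁺/Fe²⁺) = E°(cathode) − E°cell = +1.62 − (+0.85) = +0.77 V.

+0.77 V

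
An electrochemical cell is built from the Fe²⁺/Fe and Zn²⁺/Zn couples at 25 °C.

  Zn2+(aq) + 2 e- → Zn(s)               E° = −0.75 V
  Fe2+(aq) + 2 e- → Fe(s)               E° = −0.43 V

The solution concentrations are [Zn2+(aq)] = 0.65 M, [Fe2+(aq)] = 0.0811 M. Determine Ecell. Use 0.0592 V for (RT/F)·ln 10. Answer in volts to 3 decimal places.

Fe²⁺/Fe is reduced (cathode, E° = −0.43 V) and Zn²⁺/Zn is oxidized (anode).
E°cell = E°cat − E°an = −0.43 − (−0.75) = +0.32 V; n = 2.
For the overall reaction Fe2+(aq) + Zn(s) → Fe(s) + Zn2+(aq), Q = [Zn2+(aq)] / [Fe2+(aq)] = 8.01, giving log Q = 0.904.
E = E° − (0.0592/n)·log Q = +0.32 − (0.0592/2)(0.904) = +0.293 V.

+0.293 V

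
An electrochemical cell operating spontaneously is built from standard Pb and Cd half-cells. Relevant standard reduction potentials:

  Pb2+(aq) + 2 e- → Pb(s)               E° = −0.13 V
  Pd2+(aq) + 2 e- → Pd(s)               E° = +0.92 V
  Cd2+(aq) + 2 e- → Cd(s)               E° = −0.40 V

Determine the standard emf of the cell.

+0.27 V

Of the two couples in this cell, the one with the more positive reduction potential is reduced at the cathode: here that is Pb²⁺/Pb (−0.13 V); Cd²⁺/Cd (−0.40 V) is the anode.
E°cell = E°(cathode) − E°(anode) = −0.13 − (−0.40) = +0.27 V.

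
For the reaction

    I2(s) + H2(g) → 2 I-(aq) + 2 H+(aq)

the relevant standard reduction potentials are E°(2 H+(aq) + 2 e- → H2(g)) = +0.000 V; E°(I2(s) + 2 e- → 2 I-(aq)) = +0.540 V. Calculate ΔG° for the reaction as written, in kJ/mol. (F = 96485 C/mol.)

−104 kJ/mol

In the reaction as written I2(s) is reduced, so the I₂/I⁻ couple is the cathode and 2H⁺/H₂ is the anode.
E°cell = +0.540 − (+0.000) = +0.540 V; balancing electrons gives n = 2.
ΔG° = −nFE°cell = −(2)(96485)(+0.540) J/mol = −104 kJ/mol.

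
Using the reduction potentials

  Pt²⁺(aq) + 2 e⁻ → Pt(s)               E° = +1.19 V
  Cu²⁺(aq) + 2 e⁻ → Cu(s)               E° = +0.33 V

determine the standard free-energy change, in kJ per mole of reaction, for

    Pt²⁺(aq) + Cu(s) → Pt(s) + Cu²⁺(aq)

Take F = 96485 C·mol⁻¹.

−166 kJ/mol

In the reaction as written Pt²⁺(aq) is reduced, so the Pt²⁺/Pt couple is the cathode and Cu²⁺/Cu is the anode.
E°cell = +1.19 − (+0.33) = +0.86 V; balancing electrons gives n = 2.
ΔG° = −nFE°cell = −(2)(96485)(+0.86) J/mol = −166 kJ/mol.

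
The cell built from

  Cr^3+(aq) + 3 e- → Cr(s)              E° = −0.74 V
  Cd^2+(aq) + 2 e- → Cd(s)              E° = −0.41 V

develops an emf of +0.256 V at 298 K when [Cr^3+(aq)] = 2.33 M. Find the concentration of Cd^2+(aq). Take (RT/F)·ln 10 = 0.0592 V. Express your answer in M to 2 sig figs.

Cd²⁺/Cd is the cathode (higher E°); E°cell = −0.41 − (−0.74) = +0.33 V with n = 6.
Since E = E° − (0.0592/n)·log Q, log Q = n(E° − E)/0.0592 = 7.500.
Balancing electrons gives 3 Cd^2+(aq) + 2 Cr(s) → 3 Cd(s) + 2 Cr^3+(aq); thus Q = [Cr^3+(aq)]^2 / [Cd^2+(aq)]^3.
Substituting the known concentrations and solving, log [Cd^2+(aq)] = −2.255 and [Cd^2+(aq)] = 0.0056 M.

0.0056 M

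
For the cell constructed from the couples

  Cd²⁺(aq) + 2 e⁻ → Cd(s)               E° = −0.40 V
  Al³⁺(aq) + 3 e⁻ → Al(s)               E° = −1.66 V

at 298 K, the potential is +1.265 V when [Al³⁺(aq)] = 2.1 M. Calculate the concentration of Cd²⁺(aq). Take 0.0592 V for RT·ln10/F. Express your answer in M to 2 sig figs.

The Cd²⁺/Cd couple has the larger reduction potential, so it is the cathode: E°cell = −0.40 − (−1.66) = +1.26 V and n = 6.
From the Nernst equation, log Q = n(E° − E)/0.0592 = 6·(+1.26 − (+1.265))/0.0592 = −0.507.
The balanced reaction is 3 Cd²⁺(aq) + 2 Al(s) → 3 Cd(s) + 2 Al³⁺(aq), so Q = [Al³⁺(aq)]^2 / [Cd²⁺(aq)]^3.
Solving for the unknown gives log [Cd²⁺(aq)] = 0.384, so [Cd²⁺(aq)] ≈ 2.4 M.

2.4 M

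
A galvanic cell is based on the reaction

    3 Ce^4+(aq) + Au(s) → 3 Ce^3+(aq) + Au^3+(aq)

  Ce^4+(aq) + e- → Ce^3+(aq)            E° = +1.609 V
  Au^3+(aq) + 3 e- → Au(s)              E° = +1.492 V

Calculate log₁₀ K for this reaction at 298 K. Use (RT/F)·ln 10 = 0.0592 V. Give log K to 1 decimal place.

The Ce⁴⁺/Ce³⁺ couple is reduced (cathode); E°cell = +1.609 − (+1.492) = +0.117 V with n = 3.
At equilibrium E = 0, so log K = nE°cell / 0.0592 = (3)(+0.117) / 0.0592 = 5.9.

log K = 5.9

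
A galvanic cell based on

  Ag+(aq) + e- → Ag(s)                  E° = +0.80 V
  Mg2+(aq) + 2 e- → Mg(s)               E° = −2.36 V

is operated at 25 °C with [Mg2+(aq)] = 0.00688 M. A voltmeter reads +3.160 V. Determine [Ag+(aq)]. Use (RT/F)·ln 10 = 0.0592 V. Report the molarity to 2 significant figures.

0.083 M

With Ag⁺/Ag at the cathode and Mg²⁺/Mg at the anode, E°cell = +0.80 − (−2.36) = +3.16 V (n = 2).
Since E = E° − (0.0592/n)·log Q, log Q = n(E° − E)/0.0592 = 0.000.
The balanced reaction is 2 Ag+(aq) + Mg(s) → 2 Ag(s) + Mg2+(aq), so Q = [Mg2+(aq)] / [Ag+(aq)]^2.
Substituting the known concentrations and solving, log [Ag+(aq)] = −1.081 and [Ag+(aq)] = 0.083 M.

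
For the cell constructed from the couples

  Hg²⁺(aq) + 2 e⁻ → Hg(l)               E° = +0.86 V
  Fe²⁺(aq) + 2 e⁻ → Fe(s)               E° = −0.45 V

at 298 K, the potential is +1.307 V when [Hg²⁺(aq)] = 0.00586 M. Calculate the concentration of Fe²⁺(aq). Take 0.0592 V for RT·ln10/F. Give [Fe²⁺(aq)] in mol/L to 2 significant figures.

0.0074 M

Hg²⁺/Hg is the cathode (higher E°); E°cell = +0.86 − (−0.45) = +1.31 V with n = 2.
Since E = E° − (0.0592/n)·log Q, log Q = n(E° − E)/0.0592 = 0.101.
The balanced reaction is Hg²⁺(aq) + Fe(s) → Hg(l) + Fe²⁺(aq), so Q = [Fe²⁺(aq)] / [Hg²⁺(aq)].
Solving for the unknown gives log [Fe²⁺(aq)] = −2.131, so [Fe²⁺(aq)] ≈ 0.0074 M.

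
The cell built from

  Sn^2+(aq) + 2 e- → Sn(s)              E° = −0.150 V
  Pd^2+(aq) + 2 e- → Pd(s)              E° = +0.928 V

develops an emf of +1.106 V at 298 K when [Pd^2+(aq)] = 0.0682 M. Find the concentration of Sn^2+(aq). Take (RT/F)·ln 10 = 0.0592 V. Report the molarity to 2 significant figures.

The Pd²⁺/Pd couple has the larger reduction potential, so it is the cathode: E°cell = +0.928 − (−0.150) = +1.078 V and n = 2.
From the Nernst equation, log Q = n(E° − E)/0.0592 = 2·(+1.078 − (+1.106))/0.0592 = −0.946.
For Pd^2+(aq) + Sn(s) → Pd(s) + Sn^2+(aq), the reaction quotient is Q = [Sn^2+(aq)] / [Pd^2+(aq)].
Substituting the known concentrations and solving, log [Sn^2+(aq)] = −2.112 and [Sn^2+(aq)] = 0.0077 M.

0.0077 M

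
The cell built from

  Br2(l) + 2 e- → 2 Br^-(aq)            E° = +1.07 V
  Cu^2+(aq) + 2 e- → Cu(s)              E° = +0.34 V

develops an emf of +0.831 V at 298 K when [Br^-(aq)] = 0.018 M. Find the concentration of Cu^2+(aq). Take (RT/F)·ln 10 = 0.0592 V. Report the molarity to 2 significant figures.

1.2 M

Br₂/Br⁻ is the cathode (higher E°); E°cell = +1.07 − (+0.34) = +0.73 V with n = 2.
From the Nernst equation, log Q = n(E° − E)/0.0592 = 2·(+0.73 − (+0.831))/0.0592 = −3.412.
For Br2(l) + Cu(s) → 2 Br^-(aq) + Cu^2+(aq), the reaction quotient is Q = [Br^-(aq)]^2·[Cu^2+(aq)].
Solving for the unknown gives log [Cu^2+(aq)] = 0.077, so [Cu^2+(aq)] ≈ 1.2 M.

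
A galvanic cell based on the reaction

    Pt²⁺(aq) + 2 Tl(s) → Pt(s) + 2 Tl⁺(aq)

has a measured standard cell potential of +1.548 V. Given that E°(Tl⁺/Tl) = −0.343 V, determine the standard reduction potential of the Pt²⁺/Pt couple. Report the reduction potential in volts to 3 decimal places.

In the reaction as written the Pt²⁺/Pt couple is reduced (cathode) and Tl⁺/Tl is oxidized (anode), so E°cell = E°(Pt²⁺/Pt) − E°(Tl⁺/Tl).
E°(Pt²⁺/Pt) = E°cell + E°(anode) = +1.548 + (−0.343) = +1.205 V.

+1.205 V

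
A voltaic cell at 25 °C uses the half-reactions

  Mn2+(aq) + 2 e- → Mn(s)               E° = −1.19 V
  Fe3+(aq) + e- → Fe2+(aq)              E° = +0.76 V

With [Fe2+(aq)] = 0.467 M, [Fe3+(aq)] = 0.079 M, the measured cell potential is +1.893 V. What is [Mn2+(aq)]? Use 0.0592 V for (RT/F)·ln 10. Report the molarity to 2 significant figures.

Fe³⁺/Fe²⁺ is the cathode (higher E°); E°cell = +0.76 − (−1.19) = +1.95 V with n = 2.
Rearranging E = E° − (0.0592/n)·log Q gives log Q = 2(+1.95 − (+1.893))/0.0592 = 1.926.
For 2 Fe3+(aq) + Mn(s) → 2 Fe2+(aq) + Mn2+(aq), the reaction quotient is Q = ([Fe2+(aq)]^2·[Mn2+(aq)]) / [Fe3+(aq)]^2.
Solving for the unknown gives log [Mn2+(aq)] = 0.383, so [Mn2+(aq)] ≈ 2.4 M.

2.4 M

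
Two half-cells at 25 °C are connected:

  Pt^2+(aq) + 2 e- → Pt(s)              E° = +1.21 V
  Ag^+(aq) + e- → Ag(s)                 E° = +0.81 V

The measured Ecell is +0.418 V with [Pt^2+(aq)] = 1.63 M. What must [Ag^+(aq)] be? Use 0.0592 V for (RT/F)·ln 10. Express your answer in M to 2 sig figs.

With Pt²⁺/Pt at the cathode and Ag⁺/Ag at the anode, E°cell = +1.21 − (+0.81) = +0.40 V (n = 2).
From the Nernst equation, log Q = n(E° − E)/0.0592 = 2·(+0.40 − (+0.418))/0.0592 = −0.608.
The balanced reaction is Pt^2+(aq) + 2 Ag(s) → Pt(s) + 2 Ag^+(aq), so Q = [Ag^+(aq)]^2 / [Pt^2+(aq)].
Solving for the unknown gives log [Ag^+(aq)] = −0.198, so [Ag^+(aq)] ≈ 0.63 M.

0.63 M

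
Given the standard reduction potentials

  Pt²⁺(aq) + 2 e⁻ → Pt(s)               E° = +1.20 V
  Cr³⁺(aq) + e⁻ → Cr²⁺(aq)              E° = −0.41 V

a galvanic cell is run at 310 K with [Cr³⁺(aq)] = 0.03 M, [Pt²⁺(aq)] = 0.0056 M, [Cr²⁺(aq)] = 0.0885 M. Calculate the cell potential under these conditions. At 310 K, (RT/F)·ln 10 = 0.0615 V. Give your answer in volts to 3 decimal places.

+1.570 V

The Pt²⁺/Pt couple has the more positive E°, so it is the cathode; Cr³⁺/Cr²⁺ is the anode.
The standard potential is +1.20 − (−0.41) = +1.61 V and the balanced reaction transfers n = 2 electrons.
The balanced reaction is Pt²⁺(aq) + 2 Cr²⁺(aq) → Pt(s) + 2 Cr³⁺(aq), so Q = [Cr³⁺(aq)]^2 / ([Pt²⁺(aq)]·[Cr²⁺(aq)]^2) = 20.5 and log Q = 1.312.
By the Nernst equation, E = +1.61 − (0.0615/2)·(1.312) = +1.570 V.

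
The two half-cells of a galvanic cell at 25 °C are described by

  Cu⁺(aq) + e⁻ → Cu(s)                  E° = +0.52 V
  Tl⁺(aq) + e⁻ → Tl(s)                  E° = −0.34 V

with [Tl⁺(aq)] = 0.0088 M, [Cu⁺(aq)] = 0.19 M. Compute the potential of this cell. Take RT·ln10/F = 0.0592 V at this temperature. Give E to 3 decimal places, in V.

Since E°(Cu⁺/Cu) > E°(Tl⁺/Tl), Cu⁺/Cu serves as the cathode.
The standard potential is +0.52 − (−0.34) = +0.86 V and the balanced reaction transfers n = 1 electron.
Balancing gives Cu⁺(aq) + Tl(s) → Cu(s) + Tl⁺(aq); hence Q = [Tl⁺(aq)] / [Cu⁺(aq)] = 0.0463 (log Q = −1.334).
Applying E = E° − (RT ln10/nF)·log Q gives +0.86 − (0.0592/1)(−1.334) = +0.939 V.

+0.939 V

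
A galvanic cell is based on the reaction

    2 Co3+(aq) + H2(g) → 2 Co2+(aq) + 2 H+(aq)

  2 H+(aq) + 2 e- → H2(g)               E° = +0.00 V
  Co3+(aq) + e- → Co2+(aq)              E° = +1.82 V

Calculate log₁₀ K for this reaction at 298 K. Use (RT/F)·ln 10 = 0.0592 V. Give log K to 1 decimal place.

log K = 61.5

The Co³⁺/Co²⁺ couple is reduced (cathode); E°cell = +1.82 − (+0.00) = +1.82 V with n = 2.
At equilibrium E = 0, so log K = nE°cell / 0.0592 = (2)(+1.82) / 0.0592 = 61.5.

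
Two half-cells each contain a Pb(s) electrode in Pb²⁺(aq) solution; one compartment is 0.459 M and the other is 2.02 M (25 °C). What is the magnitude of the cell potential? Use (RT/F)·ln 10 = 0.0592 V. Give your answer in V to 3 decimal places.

0.019 V

For a concentration cell E°cell = 0, since both electrodes use the same couple.
The compartment with the higher Pb²⁺(aq) concentration (2.02 M) acts as the cathode; ions are reduced there and produced at the dilute (0.459 M) anode.
With n = 2, Ecell = −(0.0592/2)·log([dilute]/[conc]) = −(0.0592/2)·log(0.459/2.02) = +0.019 V.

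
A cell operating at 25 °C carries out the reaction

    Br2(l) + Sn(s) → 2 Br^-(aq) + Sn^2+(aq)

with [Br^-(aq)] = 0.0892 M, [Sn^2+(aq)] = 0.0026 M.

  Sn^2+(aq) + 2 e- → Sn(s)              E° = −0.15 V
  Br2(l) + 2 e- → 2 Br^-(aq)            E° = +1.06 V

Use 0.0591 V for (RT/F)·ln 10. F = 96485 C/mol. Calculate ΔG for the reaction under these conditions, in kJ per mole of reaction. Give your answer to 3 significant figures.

−260 kJ/mol

The standard cell potential is +1.06 − (−0.15) = +1.21 V, with n = 2 electrons in the balanced equation.
The reaction quotient is [Br^-(aq)]^2·[Sn^2+(aq)] = 2.07×10^−5; by Nernst, E = +1.21 − (0.0591/2)(−4.684) = +1.3484 V.
Then ΔG = −nFE = −2 × 96485 × +1.3484 J/mol = −260 kJ/mol.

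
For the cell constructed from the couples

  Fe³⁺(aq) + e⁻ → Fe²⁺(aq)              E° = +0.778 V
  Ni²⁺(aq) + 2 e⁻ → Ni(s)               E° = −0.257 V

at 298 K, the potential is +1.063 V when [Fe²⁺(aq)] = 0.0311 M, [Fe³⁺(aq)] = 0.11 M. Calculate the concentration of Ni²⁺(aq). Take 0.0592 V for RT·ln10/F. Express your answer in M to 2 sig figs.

1.4 M

Fe³⁺/Fe²⁺ is the cathode (higher E°); E°cell = +0.778 − (−0.257) = +1.035 V with n = 2.
Since E = E° − (0.0592/n)·log Q, log Q = n(E° − E)/0.0592 = −0.946.
For 2 Fe³⁺(aq) + Ni(s) → 2 Fe²⁺(aq) + Ni²⁺(aq), the reaction quotient is Q = ([Fe²⁺(aq)]^2·[Ni²⁺(aq)]) / [Fe³⁺(aq)]^2.
Isolating [Ni²⁺(aq)] in Q = 10^{−0.946} yields log [Ni²⁺(aq)] = 0.151, i.e. 1.4 M.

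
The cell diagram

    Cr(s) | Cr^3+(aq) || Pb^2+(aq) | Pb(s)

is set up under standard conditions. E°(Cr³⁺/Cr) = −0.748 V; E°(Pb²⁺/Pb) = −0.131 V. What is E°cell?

+0.617 V

By convention the left-hand electrode in cell notation is the anode (oxidation) and the right-hand electrode is the cathode (reduction).
E°cell = E°(right) − E°(left) = −0.131 − (−0.748) = +0.617 V.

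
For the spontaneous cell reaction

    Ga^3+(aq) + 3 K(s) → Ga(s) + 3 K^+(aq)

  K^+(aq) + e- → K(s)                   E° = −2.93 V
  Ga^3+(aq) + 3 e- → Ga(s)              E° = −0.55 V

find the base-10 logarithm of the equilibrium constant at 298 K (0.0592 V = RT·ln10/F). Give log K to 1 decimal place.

The Ga³⁺/Ga couple is reduced (cathode); E°cell = −0.55 − (−2.93) = +2.38 V with n = 3.
At equilibrium E = 0, so log K = nE°cell / 0.0592 = (3)(+2.38) / 0.0592 = 120.6.

log K = 120.6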